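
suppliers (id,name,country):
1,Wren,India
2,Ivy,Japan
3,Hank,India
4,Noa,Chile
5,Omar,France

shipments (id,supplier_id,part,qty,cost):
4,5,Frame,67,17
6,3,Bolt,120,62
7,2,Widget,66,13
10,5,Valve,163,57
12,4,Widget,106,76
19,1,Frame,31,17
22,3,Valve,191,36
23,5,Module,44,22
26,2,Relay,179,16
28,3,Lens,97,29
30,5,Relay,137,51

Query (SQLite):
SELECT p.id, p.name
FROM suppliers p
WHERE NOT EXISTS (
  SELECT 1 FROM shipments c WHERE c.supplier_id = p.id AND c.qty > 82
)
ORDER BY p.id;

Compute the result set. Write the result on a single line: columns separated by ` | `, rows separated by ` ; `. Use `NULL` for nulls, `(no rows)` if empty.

1 | Wren

For each suppliers row, check whether any shipments with matching supplier_id has qty > 82.
Keep rows where that is false.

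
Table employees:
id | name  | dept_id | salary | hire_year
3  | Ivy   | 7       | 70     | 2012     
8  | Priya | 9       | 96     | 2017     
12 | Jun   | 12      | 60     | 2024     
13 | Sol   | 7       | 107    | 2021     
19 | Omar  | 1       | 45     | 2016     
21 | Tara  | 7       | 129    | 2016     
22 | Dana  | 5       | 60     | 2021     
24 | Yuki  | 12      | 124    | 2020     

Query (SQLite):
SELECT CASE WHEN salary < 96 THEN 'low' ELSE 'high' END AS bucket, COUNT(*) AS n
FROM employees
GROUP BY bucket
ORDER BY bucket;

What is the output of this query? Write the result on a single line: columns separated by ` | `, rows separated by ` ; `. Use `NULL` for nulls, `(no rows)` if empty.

Bucket rows by salary < 96 → 'low' else 'high'; count each bucket.

high | 4 ; low | 4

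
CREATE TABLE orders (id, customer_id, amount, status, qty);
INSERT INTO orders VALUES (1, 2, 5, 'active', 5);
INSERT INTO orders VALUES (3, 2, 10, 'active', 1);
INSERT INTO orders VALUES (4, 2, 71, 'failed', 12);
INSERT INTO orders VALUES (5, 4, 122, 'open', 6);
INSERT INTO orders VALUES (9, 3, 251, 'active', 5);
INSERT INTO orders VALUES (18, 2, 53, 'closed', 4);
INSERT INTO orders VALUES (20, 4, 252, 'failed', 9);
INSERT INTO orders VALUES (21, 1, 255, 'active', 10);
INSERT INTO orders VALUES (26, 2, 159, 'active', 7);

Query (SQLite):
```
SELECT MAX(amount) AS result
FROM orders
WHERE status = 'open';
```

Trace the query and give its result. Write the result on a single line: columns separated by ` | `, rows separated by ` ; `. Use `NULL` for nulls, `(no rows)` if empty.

122

Rows where status='open' → amount values: [122].
MAX of non-NULL values = 122.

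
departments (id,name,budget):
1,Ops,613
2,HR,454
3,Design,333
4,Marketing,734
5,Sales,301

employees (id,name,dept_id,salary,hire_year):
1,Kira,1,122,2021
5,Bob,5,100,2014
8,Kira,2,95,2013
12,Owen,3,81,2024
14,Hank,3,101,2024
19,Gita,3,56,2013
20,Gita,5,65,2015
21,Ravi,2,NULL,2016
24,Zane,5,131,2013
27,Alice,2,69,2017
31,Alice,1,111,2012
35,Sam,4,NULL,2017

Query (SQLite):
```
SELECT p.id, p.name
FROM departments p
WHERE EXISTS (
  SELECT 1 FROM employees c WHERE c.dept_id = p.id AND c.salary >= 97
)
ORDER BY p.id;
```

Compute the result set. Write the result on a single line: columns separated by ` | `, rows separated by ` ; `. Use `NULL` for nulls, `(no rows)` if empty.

1 | Ops ; 3 | Design ; 5 | Sales

For each departments row, check whether any employees with matching dept_id has salary >= 97.
Keep rows where that is true.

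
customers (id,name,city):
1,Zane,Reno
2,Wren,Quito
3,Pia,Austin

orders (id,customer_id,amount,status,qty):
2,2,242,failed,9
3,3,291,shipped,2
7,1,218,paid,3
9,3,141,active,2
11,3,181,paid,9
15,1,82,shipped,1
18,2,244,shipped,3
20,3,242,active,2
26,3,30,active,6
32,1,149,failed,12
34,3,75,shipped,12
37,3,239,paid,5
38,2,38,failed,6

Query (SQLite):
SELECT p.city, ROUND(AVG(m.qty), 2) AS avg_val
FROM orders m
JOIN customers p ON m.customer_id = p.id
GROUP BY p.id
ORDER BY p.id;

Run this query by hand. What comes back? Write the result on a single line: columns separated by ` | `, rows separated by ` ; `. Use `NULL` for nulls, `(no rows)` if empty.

Join each orders row to its customers via customer_id.
Group joined rows by customers.id; compute ROUND(AVG(m.qty), 2) per group.
  1: ids {7, 15, 32} → ROUND(AVG(m.qty), 2)=5.33
  2: ids {2, 18, 38} → ROUND(AVG(m.qty), 2)=6
  3: ids {3, 9, 11, 20, 26, 34, 37} → ROUND(AVG(m.qty), 2)=5.43

Reno | 5.33 ; Quito | 6 ; Austin | 5.43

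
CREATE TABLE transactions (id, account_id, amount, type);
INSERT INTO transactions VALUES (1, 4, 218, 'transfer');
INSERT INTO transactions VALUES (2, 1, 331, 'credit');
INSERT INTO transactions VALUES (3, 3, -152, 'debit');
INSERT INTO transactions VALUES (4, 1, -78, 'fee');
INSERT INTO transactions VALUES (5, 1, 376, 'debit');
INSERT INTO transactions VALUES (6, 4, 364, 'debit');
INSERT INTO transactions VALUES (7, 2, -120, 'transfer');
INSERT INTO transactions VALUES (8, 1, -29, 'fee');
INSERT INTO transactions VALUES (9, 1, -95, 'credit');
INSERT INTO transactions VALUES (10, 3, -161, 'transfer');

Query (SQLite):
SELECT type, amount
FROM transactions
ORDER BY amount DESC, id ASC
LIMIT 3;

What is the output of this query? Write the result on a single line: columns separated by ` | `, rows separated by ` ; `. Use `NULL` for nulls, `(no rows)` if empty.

debit | 376 ; debit | 364 ; credit | 331

Sort by amount desc, tiebreak id asc: (376, id=5), (364, id=6), (331, id=2), (218, id=1), (-29, id=8), (-78, id=4) …. Take first 3.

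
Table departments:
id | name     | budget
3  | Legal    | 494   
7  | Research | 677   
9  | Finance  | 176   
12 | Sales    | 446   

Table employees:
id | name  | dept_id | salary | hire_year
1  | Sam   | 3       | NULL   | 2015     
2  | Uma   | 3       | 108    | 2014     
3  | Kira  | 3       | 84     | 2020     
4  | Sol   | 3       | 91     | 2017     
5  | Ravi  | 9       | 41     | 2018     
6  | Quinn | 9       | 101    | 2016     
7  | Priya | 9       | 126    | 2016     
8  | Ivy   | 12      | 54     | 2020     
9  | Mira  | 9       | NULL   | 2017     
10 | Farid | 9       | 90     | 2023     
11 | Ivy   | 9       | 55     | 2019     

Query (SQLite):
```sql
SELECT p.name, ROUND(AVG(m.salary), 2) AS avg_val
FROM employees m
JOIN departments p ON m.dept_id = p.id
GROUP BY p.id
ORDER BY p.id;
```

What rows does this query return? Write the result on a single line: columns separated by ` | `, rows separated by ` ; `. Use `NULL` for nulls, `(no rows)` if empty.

Legal | 94.33 ; Finance | 82.6 ; Sales | 54

Join each employees row to its departments via dept_id.
Group joined rows by departments.id; compute ROUND(AVG(m.salary), 2) per group.
  3: ids {1, 2, 3, 4} → ROUND(AVG(m.salary), 2)=94.33
  9: ids {5, 6, 7, 9, 10, 11} → ROUND(AVG(m.salary), 2)=82.6
  12: ids {8} → ROUND(AVG(m.salary), 2)=54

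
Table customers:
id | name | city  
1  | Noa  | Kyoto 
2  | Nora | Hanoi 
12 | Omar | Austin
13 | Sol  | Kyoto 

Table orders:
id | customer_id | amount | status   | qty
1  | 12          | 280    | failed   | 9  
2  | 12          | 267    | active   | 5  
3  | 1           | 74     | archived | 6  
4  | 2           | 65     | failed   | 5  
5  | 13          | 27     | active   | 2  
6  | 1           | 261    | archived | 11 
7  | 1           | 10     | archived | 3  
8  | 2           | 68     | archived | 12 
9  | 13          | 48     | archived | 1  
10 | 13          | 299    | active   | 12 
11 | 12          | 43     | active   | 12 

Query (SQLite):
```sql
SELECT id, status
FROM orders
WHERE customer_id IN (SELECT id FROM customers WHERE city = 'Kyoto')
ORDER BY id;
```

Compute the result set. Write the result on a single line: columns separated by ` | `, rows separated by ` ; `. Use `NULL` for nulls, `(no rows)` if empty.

Inner query: customers.id where city = 'Kyoto'.
Outer: keep orders rows whose customer_id is in that set.
Inner query → {1, 13}

3 | archived ; 5 | active ; 6 | archived ; 7 | archived ; 9 | archived ; 10 | active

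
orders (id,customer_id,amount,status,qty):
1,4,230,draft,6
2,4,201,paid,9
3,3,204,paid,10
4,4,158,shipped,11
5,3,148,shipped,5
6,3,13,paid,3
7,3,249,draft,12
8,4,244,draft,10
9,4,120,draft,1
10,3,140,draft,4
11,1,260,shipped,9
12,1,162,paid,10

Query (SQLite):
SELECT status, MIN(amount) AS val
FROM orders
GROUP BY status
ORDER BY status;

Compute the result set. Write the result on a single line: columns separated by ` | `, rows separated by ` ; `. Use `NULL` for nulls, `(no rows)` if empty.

Partition orders by status; compute MIN(amount) within each group.
  draft: ids {1, 7, 8, 9, 10} → MIN(amount)=120
  paid: ids {2, 3, 6, 12} → MIN(amount)=13
  shipped: ids {4, 5, 11} → MIN(amount)=148

draft | 120 ; paid | 13 ; shipped | 148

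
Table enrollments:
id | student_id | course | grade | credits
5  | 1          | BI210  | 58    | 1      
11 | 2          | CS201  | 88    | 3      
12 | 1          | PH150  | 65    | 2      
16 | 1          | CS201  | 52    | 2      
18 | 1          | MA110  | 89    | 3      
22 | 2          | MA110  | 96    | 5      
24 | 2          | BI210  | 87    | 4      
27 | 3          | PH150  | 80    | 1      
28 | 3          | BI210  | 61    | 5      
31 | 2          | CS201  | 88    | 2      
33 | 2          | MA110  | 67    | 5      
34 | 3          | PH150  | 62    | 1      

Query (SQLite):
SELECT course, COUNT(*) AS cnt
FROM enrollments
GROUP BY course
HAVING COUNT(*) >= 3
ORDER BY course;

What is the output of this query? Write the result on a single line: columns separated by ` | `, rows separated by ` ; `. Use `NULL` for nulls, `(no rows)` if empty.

BI210 | 3 ; CS201 | 3 ; MA110 | 3 ; PH150 | 3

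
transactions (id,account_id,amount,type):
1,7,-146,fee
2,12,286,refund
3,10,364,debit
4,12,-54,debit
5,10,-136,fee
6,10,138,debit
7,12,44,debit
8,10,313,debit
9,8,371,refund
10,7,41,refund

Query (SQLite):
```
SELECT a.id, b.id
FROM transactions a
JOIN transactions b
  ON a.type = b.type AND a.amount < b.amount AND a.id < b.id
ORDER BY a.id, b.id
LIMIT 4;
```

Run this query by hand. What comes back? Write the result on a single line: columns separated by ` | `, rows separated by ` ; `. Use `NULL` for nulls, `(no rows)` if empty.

Pairs (a,b) with same type, a.amount < b.amount, a.id < b.id.
type groups: debit:{3,4,6,7,8} fee:{1,5} refund:{2,9,10}
Ordered by (a.id, b.id); first 4.

1 | 5 ; 2 | 9 ; 4 | 6 ; 4 | 7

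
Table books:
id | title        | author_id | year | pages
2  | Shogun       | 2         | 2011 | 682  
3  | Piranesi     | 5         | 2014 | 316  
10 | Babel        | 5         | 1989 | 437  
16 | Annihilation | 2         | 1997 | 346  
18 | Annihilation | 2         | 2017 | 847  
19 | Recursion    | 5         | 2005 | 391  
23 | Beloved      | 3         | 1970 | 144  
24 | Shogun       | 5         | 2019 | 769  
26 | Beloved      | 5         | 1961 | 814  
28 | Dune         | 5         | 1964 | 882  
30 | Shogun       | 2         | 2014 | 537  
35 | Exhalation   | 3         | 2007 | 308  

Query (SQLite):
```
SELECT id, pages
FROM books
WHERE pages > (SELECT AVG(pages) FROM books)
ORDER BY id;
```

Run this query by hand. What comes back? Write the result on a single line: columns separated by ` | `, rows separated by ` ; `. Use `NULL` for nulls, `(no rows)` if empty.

Scalar subquery: AVG(pages) over all books rows = 539.416667 (≈; comparison uses full precision).
Keep rows where pages > that value.

2 | 682 ; 18 | 847 ; 24 | 769 ; 26 | 814 ; 28 | 882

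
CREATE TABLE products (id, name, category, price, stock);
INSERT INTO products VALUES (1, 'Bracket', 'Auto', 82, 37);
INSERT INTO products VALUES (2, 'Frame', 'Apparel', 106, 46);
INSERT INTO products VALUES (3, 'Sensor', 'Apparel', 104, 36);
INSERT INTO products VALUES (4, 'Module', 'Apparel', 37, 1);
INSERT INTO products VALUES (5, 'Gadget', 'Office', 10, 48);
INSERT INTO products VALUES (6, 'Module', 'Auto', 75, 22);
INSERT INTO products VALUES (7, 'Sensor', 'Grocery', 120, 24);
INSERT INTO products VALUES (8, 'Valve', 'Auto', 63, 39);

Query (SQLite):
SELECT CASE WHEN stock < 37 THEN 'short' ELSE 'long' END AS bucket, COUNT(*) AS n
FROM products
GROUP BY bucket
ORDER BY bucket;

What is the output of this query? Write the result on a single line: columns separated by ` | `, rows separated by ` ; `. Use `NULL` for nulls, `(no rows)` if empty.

long | 4 ; short | 4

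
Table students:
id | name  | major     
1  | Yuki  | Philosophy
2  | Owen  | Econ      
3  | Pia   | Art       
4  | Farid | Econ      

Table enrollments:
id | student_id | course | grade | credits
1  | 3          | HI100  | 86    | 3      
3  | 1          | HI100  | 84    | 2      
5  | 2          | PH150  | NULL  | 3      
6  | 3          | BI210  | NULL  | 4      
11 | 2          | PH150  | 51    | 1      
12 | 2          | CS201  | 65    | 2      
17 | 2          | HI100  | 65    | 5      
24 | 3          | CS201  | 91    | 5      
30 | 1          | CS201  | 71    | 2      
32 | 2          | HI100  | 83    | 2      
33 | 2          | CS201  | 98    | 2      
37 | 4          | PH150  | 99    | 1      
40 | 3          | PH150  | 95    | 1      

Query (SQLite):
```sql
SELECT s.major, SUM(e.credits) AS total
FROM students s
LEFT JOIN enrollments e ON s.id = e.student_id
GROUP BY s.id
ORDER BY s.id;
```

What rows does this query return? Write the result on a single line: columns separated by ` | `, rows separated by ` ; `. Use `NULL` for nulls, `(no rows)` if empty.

Philosophy | 4 ; Econ | 15 ; Art | 13 ; Econ | 1

LEFT JOIN keeps every students row; unmatched ones get NULL for enrollments columns.
Group by students.id and compute SUM(e.credits). SUM over an all-NULL group is NULL.
  1: ids {3, 30} → SUM(e.credits)=4
  2: ids {5, 11, 12, 17, 32, 33} → SUM(e.credits)=15
  3: ids {1, 6, 24, 40} → SUM(e.credits)=13
  4: ids {37} → SUM(e.credits)=1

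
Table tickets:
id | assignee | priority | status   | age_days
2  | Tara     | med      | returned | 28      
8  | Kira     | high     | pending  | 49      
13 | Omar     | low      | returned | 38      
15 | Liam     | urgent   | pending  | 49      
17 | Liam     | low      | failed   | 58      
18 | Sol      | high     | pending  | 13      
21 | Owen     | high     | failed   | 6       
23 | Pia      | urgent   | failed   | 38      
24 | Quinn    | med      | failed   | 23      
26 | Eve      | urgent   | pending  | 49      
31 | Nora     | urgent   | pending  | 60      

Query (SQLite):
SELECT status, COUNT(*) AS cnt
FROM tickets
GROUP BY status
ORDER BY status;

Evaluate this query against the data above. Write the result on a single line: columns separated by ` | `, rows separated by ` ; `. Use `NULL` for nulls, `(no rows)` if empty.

Partition tickets by status; compute COUNT(*) within each group.
  failed: ids {17, 21, 23, 24} → COUNT(*)=4
  pending: ids {8, 15, 18, 26, 31} → COUNT(*)=5
  returned: ids {2, 13} → COUNT(*)=2

failed | 4 ; pending | 5 ; returned | 2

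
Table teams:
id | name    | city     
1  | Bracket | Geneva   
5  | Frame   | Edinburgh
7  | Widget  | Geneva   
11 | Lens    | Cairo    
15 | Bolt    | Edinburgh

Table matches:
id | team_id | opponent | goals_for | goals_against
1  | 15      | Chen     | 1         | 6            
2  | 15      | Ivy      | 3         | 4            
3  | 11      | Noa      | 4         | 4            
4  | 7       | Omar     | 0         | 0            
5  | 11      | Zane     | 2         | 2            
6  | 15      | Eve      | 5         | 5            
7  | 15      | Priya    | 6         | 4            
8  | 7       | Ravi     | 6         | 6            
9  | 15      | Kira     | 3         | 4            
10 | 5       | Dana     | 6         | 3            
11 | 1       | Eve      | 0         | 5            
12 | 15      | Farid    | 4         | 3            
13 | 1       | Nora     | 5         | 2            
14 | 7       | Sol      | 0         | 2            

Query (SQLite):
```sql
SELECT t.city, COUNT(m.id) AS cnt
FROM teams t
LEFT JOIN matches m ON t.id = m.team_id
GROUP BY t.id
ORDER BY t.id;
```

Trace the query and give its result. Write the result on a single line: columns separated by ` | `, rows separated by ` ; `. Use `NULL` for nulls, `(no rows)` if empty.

LEFT JOIN keeps every teams row; unmatched ones get NULL for matches columns.
Group by teams.id and compute COUNT(m.id). COUNT(col) of an all-NULL group is 0.
  1: ids {11, 13} → COUNT(m.id)=2
  5: ids {10} → COUNT(m.id)=1
  7: ids {4, 8, 14} → COUNT(m.id)=3
  11: ids {3, 5} → COUNT(m.id)=2
  15: ids {1, 2, 6, 7, 9, 12} → COUNT(m.id)=6

Geneva | 2 ; Edinburgh | 1 ; Geneva | 3 ; Cairo | 2 ; Edinburgh | 6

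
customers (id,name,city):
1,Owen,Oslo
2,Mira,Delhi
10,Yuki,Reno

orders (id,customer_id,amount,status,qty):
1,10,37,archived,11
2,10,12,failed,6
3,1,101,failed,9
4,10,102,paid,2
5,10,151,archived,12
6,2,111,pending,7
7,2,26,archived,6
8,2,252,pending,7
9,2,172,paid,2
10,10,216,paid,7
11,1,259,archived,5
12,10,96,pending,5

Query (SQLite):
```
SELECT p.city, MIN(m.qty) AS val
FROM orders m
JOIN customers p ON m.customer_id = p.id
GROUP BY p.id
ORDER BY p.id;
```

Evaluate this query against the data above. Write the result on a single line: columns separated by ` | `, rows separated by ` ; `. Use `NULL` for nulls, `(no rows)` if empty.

Oslo | 5 ; Delhi | 2 ; Reno | 2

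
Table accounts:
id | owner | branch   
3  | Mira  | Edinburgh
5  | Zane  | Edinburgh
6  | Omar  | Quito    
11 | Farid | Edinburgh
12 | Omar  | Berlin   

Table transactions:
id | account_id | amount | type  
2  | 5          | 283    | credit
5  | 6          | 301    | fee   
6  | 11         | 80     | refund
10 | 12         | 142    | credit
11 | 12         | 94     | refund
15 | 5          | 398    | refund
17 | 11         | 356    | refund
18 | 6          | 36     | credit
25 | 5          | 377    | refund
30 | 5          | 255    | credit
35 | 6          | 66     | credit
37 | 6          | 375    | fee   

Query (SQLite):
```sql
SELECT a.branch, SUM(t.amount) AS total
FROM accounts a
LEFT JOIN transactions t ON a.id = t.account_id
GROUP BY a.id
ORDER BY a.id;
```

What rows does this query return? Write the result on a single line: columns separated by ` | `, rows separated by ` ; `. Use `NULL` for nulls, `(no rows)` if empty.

Edinburgh | NULL ; Edinburgh | 1313 ; Quito | 778 ; Edinburgh | 436 ; Berlin | 236

LEFT JOIN keeps every accounts row; unmatched ones get NULL for transactions columns.
Group by accounts.id and compute SUM(t.amount). SUM over an all-NULL group is NULL.
  3: ids {—} → SUM(t.amount)=NULL
  5: ids {2, 15, 25, 30} → SUM(t.amount)=1313
  6: ids {5, 18, 35, 37} → SUM(t.amount)=778
  11: ids {6, 17} → SUM(t.amount)=436
  12: ids {10, 11} → SUM(t.amount)=236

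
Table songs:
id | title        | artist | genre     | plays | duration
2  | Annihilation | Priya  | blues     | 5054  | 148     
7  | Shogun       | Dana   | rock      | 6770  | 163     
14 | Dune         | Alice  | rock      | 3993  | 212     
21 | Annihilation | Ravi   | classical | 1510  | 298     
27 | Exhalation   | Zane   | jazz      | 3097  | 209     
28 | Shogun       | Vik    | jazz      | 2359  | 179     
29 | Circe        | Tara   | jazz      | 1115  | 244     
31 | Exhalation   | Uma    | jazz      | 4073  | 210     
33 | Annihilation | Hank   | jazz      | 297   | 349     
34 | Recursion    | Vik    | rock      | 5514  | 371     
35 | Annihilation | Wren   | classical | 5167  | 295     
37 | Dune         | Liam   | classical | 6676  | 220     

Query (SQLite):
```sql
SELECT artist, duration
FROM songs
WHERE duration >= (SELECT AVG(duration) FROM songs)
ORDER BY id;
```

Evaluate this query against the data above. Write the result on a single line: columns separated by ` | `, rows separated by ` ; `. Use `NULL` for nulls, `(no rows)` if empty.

Ravi | 298 ; Tara | 244 ; Hank | 349 ; Vik | 371 ; Wren | 295

Scalar subquery: AVG(duration) over all songs rows = 241.5.
Keep rows where duration >= that value.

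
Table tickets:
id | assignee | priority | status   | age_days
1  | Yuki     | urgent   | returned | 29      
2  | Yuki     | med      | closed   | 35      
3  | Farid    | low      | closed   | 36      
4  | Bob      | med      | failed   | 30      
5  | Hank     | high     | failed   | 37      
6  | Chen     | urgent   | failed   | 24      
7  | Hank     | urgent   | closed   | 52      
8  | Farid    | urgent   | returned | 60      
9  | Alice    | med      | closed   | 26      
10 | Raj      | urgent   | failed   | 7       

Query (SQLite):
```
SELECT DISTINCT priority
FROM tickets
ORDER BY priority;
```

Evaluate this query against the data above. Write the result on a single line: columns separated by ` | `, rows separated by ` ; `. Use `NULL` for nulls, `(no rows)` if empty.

Collect distinct priority values from tickets.

high ; low ; med ; urgent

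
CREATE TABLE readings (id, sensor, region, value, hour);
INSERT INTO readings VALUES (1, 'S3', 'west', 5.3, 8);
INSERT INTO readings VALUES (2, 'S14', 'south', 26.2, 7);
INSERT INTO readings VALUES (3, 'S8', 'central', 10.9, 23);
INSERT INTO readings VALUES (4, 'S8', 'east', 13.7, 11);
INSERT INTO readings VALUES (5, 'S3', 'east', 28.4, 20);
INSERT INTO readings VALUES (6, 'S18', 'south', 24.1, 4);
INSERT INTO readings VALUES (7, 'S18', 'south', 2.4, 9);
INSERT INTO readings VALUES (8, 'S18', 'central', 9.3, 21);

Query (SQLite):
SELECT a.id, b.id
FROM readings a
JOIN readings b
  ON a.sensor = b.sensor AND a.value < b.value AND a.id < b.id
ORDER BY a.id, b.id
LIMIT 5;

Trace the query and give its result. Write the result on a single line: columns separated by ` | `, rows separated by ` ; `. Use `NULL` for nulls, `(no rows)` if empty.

1 | 5 ; 3 | 4 ; 7 | 8

Pairs (a,b) with same sensor, a.value < b.value, a.id < b.id.
sensor groups: S14:{2} S18:{6,7,8} S3:{1,5} S8:{3,4}
Ordered by (a.id, b.id); first 5.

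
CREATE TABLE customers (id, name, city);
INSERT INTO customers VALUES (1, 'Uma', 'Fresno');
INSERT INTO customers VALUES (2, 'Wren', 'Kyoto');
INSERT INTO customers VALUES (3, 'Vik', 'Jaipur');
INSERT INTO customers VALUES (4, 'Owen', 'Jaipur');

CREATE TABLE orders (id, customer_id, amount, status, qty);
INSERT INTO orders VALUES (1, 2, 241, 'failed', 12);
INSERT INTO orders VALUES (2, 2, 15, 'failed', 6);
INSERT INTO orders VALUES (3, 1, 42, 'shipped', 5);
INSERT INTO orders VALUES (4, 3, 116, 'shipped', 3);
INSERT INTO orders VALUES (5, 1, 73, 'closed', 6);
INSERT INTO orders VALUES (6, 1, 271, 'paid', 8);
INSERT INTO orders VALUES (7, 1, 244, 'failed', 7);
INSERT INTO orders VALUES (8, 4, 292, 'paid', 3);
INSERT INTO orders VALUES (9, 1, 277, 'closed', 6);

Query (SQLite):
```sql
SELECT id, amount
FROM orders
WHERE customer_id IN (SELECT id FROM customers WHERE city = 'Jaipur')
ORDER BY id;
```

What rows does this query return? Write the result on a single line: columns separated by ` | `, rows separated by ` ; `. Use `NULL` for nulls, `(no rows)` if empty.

Inner query: customers.id where city = 'Jaipur'.
Outer: keep orders rows whose customer_id is in that set.
Inner query → {3, 4}

4 | 116 ; 8 | 292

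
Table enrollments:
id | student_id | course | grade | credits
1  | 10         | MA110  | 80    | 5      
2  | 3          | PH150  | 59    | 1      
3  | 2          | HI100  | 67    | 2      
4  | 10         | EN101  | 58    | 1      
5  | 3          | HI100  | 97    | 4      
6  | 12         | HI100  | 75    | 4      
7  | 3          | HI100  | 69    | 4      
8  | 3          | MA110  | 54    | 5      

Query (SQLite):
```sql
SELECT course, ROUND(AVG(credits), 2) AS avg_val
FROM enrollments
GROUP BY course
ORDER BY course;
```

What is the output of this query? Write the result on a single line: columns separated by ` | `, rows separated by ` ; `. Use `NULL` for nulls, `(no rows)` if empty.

EN101 | 1 ; HI100 | 3.5 ; MA110 | 5 ; PH150 | 1

Partition enrollments by course; compute ROUND(AVG(credits), 2) within each group.
  EN101: ids {4} → ROUND(AVG(credits), 2)=1
  HI100: ids {3, 5, 6, 7} → ROUND(AVG(credits), 2)=3.5
  MA110: ids {1, 8} → ROUND(AVG(credits), 2)=5
  PH150: ids {2} → ROUND(AVG(credits), 2)=1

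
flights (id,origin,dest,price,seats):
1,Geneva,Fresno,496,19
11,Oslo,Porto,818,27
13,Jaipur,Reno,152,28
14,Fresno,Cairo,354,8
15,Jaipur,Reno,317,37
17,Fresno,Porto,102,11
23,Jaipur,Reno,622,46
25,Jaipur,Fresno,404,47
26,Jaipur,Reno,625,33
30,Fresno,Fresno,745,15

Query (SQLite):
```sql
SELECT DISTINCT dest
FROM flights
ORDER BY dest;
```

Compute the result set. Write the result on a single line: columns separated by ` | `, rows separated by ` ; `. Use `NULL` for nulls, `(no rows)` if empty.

Cairo ; Fresno ; Porto ; Reno

Collect distinct dest values from flights.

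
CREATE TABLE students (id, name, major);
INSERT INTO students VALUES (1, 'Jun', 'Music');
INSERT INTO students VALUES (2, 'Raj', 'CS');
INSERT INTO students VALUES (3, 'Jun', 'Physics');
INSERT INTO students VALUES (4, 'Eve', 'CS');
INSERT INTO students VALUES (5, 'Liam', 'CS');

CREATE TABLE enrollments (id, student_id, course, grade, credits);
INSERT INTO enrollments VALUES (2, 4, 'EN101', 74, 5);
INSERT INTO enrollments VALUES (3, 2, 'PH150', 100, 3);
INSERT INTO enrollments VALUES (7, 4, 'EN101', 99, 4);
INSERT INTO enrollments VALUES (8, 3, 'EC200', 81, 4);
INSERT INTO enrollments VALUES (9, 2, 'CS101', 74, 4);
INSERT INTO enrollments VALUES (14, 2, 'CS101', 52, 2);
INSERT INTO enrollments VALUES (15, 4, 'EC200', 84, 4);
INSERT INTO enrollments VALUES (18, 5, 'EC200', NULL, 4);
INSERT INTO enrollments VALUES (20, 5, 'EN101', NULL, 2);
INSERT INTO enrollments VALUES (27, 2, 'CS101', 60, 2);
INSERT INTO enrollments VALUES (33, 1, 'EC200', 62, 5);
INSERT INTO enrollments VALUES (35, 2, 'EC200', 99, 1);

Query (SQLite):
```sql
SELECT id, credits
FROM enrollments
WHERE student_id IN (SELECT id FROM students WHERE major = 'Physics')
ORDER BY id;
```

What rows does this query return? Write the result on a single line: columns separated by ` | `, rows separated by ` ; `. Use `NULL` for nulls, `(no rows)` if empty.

8 | 4

Inner query: students.id where major = 'Physics'.
Outer: keep enrollments rows whose student_id is in that set.
Inner query → {3}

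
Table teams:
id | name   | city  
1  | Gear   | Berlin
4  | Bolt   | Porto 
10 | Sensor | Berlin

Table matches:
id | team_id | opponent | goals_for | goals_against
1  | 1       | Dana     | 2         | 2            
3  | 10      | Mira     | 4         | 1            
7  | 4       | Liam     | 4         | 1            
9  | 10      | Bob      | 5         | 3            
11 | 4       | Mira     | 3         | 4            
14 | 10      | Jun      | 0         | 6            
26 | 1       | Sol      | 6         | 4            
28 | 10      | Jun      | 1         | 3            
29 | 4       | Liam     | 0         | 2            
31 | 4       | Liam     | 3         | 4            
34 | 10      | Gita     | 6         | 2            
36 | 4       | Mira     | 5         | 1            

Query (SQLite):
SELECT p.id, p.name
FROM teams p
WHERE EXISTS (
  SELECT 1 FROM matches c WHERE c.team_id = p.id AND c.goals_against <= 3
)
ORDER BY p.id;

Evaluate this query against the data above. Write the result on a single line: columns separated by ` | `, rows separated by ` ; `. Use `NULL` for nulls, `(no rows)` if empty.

For each teams row, check whether any matches with matching team_id has goals_against <= 3.
Keep rows where that is true.

1 | Gear ; 4 | Bolt ; 10 | Sensor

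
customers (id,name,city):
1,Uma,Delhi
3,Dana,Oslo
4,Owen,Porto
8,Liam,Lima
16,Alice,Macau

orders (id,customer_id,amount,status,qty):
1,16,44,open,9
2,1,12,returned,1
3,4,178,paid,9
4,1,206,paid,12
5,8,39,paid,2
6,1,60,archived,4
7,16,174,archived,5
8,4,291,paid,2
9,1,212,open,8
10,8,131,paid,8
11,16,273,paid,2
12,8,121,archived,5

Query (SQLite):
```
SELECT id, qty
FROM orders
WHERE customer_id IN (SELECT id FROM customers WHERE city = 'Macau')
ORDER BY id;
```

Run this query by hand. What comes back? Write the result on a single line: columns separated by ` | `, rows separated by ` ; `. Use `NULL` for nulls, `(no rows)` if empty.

Inner query: customers.id where city = 'Macau'.
Outer: keep orders rows whose customer_id is in that set.
Inner query → {16}

1 | 9 ; 7 | 5 ; 11 | 2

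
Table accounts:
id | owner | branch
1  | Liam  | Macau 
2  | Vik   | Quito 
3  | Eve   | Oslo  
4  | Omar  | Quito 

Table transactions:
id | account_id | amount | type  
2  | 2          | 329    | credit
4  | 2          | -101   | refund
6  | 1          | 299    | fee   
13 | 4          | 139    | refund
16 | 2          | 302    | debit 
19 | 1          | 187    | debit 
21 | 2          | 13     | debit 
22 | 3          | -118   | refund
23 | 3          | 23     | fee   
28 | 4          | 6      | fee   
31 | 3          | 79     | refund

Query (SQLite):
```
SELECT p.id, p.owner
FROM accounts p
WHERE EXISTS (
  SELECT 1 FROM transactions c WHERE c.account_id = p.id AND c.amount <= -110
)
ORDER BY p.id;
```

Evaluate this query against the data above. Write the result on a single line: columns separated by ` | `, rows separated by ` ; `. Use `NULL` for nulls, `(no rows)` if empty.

3 | Eve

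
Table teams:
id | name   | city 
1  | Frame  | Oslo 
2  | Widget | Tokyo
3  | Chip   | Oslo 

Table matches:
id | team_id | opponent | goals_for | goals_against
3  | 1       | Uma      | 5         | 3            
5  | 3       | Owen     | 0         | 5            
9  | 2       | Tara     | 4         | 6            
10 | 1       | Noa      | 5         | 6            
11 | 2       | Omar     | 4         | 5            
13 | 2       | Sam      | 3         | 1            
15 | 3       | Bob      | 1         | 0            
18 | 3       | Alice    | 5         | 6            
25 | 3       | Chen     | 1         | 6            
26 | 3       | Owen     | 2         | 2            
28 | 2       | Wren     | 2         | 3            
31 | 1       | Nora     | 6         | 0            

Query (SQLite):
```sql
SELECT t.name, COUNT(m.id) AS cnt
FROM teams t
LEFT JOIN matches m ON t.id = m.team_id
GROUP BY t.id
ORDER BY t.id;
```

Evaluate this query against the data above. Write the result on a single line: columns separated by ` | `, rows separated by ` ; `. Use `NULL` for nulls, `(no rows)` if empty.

Frame | 3 ; Widget | 4 ; Chip | 5

LEFT JOIN keeps every teams row; unmatched ones get NULL for matches columns.
Group by teams.id and compute COUNT(m.id). COUNT(col) of an all-NULL group is 0.
  1: ids {3, 10, 31} → COUNT(m.id)=3
  2: ids {9, 11, 13, 28} → COUNT(m.id)=4
  3: ids {5, 15, 18, 25, 26} → COUNT(m.id)=5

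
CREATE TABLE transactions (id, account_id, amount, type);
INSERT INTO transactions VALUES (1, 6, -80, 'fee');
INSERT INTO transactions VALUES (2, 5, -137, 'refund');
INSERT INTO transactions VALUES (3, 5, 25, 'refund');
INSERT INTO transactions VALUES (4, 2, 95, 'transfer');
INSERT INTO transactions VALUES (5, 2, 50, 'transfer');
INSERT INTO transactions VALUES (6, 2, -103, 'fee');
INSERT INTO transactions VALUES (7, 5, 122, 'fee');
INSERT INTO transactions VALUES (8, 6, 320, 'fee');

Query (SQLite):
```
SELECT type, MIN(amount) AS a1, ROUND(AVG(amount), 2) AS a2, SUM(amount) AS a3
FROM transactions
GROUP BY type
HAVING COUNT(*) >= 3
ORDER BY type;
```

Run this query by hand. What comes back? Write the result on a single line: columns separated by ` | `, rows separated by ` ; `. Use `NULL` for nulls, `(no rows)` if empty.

fee | -103 | 64.75 | 259

Group transactions by type.
Per group compute: MIN(amount), ROUND(AVG(amount), 2), SUM(amount).
HAVING: drop groups with fewer than 3 rows.
  fee: ids {1, 6, 7, 8} → MIN(amount)=-103, ROUND(AVG(amount), 2)=64.75, SUM(amount)=259
  refund: ids {2, 3} → MIN(amount)=-137, ROUND(AVG(amount), 2)=-56, SUM(amount)=-112
  transfer: ids {4, 5} → MIN(amount)=50, ROUND(AVG(amount), 2)=72.5, SUM(amount)=145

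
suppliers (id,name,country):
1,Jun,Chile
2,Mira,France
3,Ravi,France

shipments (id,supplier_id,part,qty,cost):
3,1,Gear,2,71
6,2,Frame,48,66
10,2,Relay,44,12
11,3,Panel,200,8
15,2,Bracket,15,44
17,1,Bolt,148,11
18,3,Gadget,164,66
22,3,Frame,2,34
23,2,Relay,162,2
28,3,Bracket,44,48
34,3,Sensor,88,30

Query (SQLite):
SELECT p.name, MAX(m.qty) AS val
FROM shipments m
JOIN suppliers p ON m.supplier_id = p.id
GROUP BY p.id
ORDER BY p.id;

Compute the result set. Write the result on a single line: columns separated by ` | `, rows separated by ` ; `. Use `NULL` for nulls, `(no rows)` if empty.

Jun | 148 ; Mira | 162 ; Ravi | 200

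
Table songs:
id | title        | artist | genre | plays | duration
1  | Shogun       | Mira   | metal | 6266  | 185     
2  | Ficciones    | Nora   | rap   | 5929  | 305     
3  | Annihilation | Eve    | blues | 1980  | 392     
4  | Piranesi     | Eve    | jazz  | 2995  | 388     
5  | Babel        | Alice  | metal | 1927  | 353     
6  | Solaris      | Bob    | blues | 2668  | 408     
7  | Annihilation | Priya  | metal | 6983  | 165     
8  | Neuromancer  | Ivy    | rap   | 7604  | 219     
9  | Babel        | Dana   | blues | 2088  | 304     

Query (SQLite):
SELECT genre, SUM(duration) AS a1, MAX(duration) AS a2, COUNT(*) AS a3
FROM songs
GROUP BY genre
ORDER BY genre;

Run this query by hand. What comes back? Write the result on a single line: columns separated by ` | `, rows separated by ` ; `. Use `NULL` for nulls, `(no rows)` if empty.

blues | 1104 | 408 | 3 ; jazz | 388 | 388 | 1 ; metal | 703 | 353 | 3 ; rap | 524 | 305 | 2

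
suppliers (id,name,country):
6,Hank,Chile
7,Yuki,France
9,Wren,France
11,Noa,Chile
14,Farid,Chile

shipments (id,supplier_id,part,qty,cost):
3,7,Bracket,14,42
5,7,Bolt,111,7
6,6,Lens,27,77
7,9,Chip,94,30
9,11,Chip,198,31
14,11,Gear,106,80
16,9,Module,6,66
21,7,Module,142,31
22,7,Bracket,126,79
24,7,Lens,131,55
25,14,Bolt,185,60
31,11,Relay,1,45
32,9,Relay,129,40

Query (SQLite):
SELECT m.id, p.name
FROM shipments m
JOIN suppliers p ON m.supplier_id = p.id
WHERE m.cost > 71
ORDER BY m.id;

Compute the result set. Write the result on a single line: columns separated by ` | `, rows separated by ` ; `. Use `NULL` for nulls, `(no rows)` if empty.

6 | Hank ; 14 | Noa ; 22 | Yuki

Each shipments row matches the suppliers row where supplier_id = suppliers.id.
Then keep rows with m.cost > 71.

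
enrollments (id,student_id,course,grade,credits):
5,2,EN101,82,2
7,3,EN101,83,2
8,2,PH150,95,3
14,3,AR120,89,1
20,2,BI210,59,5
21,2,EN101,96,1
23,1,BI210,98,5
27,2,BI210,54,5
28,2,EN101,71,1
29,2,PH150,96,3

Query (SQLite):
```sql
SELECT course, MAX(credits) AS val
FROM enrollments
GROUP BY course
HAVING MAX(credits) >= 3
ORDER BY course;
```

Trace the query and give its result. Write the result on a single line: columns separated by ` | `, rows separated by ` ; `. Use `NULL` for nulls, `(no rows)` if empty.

Partition enrollments by course; compute MAX(credits) within each group.
HAVING: keep groups where MAX(credits) >= 3.
  AR120: ids {14} → MAX(credits)=1
  BI210: ids {20, 23, 27} → MAX(credits)=5
  EN101: ids {5, 7, 21, 28} → MAX(credits)=2
  PH150: ids {8, 29} → MAX(credits)=3

BI210 | 5 ; PH150 | 3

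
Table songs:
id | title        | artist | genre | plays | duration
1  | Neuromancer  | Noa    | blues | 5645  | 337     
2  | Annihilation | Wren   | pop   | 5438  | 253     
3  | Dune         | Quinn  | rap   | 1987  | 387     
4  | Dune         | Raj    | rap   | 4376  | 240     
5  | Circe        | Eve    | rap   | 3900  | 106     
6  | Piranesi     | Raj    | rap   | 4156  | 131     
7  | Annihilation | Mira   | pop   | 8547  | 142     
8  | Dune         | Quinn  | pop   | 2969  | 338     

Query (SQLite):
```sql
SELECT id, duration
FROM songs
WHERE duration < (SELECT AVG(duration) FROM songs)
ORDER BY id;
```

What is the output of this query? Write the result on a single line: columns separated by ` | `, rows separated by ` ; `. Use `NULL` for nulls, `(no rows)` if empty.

Scalar subquery: AVG(duration) over all songs rows = 241.75.
Keep rows where duration < that value.

4 | 240 ; 5 | 106 ; 6 | 131 ; 7 | 142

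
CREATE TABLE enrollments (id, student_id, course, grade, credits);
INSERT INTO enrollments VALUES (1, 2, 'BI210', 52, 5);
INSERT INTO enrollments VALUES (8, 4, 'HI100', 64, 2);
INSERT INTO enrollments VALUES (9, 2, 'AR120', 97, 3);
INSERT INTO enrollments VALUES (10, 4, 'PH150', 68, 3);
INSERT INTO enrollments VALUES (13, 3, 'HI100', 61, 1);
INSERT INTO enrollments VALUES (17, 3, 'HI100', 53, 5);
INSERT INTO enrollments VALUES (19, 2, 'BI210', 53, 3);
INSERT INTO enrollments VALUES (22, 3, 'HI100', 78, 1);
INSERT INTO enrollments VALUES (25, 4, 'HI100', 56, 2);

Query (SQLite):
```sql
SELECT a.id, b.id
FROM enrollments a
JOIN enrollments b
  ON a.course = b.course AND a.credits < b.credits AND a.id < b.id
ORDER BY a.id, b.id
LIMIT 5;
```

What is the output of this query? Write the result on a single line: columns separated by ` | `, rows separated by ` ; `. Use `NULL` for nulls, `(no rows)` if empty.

Pairs (a,b) with same course, a.credits < b.credits, a.id < b.id.
course groups: AR120:{9} BI210:{1,19} HI100:{8,13,17,22,25} PH150:{10}
Ordered by (a.id, b.id); first 5.

8 | 17 ; 13 | 17 ; 13 | 25 ; 22 | 25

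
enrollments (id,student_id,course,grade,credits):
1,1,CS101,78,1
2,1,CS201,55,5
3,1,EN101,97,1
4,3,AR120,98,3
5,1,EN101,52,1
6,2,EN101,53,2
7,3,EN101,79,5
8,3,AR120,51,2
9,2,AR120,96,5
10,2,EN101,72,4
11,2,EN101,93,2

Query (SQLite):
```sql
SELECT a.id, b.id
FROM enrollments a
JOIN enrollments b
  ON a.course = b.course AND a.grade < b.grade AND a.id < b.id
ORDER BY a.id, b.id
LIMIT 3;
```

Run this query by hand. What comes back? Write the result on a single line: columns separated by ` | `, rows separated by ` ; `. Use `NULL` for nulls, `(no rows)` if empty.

5 | 6 ; 5 | 7 ; 5 | 10

Pairs (a,b) with same course, a.grade < b.grade, a.id < b.id.
course groups: AR120:{4,8,9} CS101:{1} CS201:{2} EN101:{3,5,6,7,10,11}
Ordered by (a.id, b.id); first 3.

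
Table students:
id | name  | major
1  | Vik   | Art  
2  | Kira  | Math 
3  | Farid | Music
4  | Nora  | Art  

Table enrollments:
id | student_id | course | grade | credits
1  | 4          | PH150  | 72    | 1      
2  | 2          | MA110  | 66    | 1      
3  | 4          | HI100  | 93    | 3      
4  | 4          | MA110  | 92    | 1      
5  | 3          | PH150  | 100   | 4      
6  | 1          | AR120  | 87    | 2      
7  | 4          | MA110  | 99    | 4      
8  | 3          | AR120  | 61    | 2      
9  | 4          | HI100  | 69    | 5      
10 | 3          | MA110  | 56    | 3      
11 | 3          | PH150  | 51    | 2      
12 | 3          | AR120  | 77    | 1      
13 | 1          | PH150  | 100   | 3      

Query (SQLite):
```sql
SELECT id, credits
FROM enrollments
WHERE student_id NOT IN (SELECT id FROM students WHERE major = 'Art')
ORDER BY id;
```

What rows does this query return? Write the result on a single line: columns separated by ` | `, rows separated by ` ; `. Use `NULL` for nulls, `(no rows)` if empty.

2 | 1 ; 5 | 4 ; 8 | 2 ; 10 | 3 ; 11 | 2 ; 12 | 1

Inner query: students.id where major = 'Art'.
Outer: keep enrollments rows whose student_id is not in that set.
Inner query → {1, 4}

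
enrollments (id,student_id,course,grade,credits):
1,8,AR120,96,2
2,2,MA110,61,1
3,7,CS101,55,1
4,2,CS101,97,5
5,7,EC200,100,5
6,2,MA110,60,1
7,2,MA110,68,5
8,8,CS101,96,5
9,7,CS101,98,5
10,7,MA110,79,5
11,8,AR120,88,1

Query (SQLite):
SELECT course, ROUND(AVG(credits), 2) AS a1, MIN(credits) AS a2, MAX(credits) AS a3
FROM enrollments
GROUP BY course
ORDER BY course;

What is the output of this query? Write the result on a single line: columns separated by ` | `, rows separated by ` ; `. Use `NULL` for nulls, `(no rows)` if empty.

Group enrollments by course.
Per group compute: ROUND(AVG(credits), 2), MIN(credits), MAX(credits).
  AR120: ids {1, 11} → ROUND(AVG(credits), 2)=1.5, MIN(credits)=1, MAX(credits)=2
  CS101: ids {3, 4, 8, 9} → ROUND(AVG(credits), 2)=4, MIN(credits)=1, MAX(credits)=5
  EC200: ids {5} → ROUND(AVG(credits), 2)=5, MIN(credits)=5, MAX(credits)=5
  MA110: ids {2, 6, 7, 10} → ROUND(AVG(credits), 2)=3, MIN(credits)=1, MAX(credits)=5

AR120 | 1.5 | 1 | 2 ; CS101 | 4 | 1 | 5 ; EC200 | 5 | 5 | 5 ; MA110 | 3 | 1 | 5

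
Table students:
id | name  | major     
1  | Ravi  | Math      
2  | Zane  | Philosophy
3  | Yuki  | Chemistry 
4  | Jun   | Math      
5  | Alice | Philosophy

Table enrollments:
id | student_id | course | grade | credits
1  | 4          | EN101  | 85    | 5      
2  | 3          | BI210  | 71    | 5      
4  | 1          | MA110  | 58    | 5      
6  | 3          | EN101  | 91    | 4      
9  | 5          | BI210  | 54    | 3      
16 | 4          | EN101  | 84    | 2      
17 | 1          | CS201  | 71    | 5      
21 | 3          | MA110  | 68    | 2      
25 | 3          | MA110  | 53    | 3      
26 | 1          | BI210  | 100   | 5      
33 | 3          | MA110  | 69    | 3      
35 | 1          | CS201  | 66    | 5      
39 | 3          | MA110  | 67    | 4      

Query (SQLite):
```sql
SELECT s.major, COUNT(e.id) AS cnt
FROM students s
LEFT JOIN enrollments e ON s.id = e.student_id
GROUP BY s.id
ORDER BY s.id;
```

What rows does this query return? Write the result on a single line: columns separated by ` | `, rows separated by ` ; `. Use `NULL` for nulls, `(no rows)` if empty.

Math | 4 ; Philosophy | 0 ; Chemistry | 6 ; Math | 2 ; Philosophy | 1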